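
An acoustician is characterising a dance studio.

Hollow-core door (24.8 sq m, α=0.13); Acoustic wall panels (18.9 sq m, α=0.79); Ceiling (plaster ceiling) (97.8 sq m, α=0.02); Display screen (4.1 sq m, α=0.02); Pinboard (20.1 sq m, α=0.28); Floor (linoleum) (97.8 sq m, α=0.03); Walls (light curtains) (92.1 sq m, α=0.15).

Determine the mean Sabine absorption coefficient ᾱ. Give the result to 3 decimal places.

Total surface area S = 355.6 sq m.
Σ(Sᵢαᵢ) = 24.8*0.13 + 18.9*0.79 + 97.8*0.02 + 4.1*0.02 + 20.1*0.28 + 97.8*0.03 + 92.1*0.15 = 42.570.
ᾱ = A/S = 0.120.

0.120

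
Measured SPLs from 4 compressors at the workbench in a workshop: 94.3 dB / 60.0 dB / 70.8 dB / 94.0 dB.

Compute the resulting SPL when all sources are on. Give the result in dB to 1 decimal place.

97.2 dB

Sum in the linear (power) domain: Σ 10^(Lᵢ/10) = 10^(94.3/10) + 10^(60.0/10) + 10^(70.8/10) + 10^(94.0/10) = 5.216e+09.
L_total = 10·log₁₀(5.216e+09) = 97.2 dB.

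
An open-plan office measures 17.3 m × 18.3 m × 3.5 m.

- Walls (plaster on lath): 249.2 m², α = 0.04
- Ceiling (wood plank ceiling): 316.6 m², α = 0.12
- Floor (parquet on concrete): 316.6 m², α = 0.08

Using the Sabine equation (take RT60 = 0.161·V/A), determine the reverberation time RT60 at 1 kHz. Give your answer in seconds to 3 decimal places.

2.434 sec

A = Σ Sᵢαᵢ = 249.2×0.04 + 316.6×0.12 + 316.6×0.08 = 73.288 sabins.
Room volume: 1108.065 m³.
Sabine: RT60 = 0.161 × 1108.065 / 73.288 = 2.434 s.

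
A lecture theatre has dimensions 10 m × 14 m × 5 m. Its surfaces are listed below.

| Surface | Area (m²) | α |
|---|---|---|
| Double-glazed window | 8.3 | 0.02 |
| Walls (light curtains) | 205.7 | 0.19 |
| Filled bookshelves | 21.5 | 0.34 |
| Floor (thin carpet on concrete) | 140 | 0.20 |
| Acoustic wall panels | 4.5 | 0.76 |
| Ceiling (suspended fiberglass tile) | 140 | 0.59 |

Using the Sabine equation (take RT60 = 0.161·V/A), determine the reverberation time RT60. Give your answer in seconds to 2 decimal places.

0.70 seconds

A = Σ Sᵢαᵢ = 8.3·0.02 + 205.7·0.19 + 21.5·0.34 + 140·0.20 + 4.5·0.76 + 140·0.59 = 160.579 sabins.
Volume V = 10 × 14 × 5 = 700 m³.
Sabine: RT60 = 0.161 × 700 / 160.579 = 0.70 s.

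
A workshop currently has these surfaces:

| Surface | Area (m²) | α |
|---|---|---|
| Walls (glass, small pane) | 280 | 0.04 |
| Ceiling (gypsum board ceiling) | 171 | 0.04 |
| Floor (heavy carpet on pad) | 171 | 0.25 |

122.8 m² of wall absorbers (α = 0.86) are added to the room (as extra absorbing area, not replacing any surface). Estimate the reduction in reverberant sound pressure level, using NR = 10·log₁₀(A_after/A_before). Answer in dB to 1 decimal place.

Summing Sᵢαᵢ: 11.200 + 6.840 + 42.750 → A_before = 60.790 sabins.
Added absorption = 122.8 × 0.86 = 105.608 sabins.
New total A_after = 166.398 sabins.
Reduction = 10 log₁₀(A_after/A_before) = 10 log₁₀(2.7373) = 4.4 dB.

4.4 dB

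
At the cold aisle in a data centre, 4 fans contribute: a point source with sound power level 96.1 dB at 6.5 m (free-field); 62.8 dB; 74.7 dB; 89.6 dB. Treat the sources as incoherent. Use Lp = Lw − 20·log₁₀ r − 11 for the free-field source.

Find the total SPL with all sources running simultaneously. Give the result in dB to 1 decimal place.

Source at 6.5 m: Lp = 96.1 − 20·log₁₀(6.5) − 11 = 68.8 dB.
Σ 10^(Lᵢ/10) = 9.51e+08.
Combined level = 10 log₁₀(9.51e+08) = 89.8 dB.

89.8 dB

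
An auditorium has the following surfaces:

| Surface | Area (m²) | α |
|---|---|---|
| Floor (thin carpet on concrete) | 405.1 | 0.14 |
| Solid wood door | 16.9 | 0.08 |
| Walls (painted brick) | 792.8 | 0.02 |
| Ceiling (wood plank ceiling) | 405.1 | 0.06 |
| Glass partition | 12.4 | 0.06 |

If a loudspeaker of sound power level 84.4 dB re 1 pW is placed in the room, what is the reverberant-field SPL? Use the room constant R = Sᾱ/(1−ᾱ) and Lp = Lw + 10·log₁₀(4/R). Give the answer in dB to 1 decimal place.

A = 98.972 sabins; S = 1632.3 m².
ᾱ = 98.972/1632.3 = 0.0606; R = Sᾱ/(1−ᾱ) = 98.972/(1−0.0606) = 105.357 m².
Lp = Lw + 10 log₁₀(4/R) = 84.4 -14.21 = 70.2 dB.

70.2 dB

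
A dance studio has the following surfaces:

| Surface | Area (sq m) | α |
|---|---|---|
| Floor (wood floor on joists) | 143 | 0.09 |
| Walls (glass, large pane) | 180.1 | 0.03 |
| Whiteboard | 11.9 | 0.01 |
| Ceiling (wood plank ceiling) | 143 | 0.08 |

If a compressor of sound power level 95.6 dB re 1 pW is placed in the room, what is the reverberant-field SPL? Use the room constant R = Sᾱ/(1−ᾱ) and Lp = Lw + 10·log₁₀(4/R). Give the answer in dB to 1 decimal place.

A = 29.832 sabins; S = 478.0 sq m.
ᾱ = 0.0624, so room constant R = A/(1−ᾱ) = 31.817 sq m.
Lp = 95.6 + 10·log₁₀(4/31.817) = 95.6 + (-9.01) = 86.6 dB.

86.6 dB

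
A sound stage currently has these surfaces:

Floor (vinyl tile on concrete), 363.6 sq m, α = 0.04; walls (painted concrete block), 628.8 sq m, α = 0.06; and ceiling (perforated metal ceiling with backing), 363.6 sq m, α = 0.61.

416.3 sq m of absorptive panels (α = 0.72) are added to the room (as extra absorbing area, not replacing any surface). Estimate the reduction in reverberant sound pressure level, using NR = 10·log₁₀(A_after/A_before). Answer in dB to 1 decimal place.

3.2 dB

Total absorption A_before = 363.6×0.04 + 628.8×0.06 + 363.6×0.61
  = 14.544 + 37.728 + 221.796 = 274.068 sq m sabins.
Added absorption = 416.3 × 0.72 = 299.736 sabins.
New total A_after = 573.804 sabins.
NR = 10·log₁₀(573.804/274.068) = 3.2 dB.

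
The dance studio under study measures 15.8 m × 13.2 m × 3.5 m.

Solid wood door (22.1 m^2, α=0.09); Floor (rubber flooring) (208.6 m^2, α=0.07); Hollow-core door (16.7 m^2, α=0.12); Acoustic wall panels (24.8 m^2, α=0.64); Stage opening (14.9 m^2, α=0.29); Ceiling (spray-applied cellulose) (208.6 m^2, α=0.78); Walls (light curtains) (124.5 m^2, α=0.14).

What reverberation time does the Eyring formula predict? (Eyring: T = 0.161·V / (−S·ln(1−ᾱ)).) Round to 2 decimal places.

S = Σ Sᵢ = 620.2 m^2.
Absorption A = 22.1·0.09 + 208.6·0.07 + 16.7·0.12 + 24.8·0.64 + 14.9·0.29 + 208.6·0.78 + 124.5·0.14 = 218.926 sabins.
ᾱ = 218.926 / 620.2 = 0.3530.
−S·ln(1−ᾱ) = −620.2 × ln(1 − 0.3530) = 270.041.
V = 15.8 × 13.2 × 3.5 = 729.96 m³.
RT60 = 0.161 × 729.96 / 270.041 = 0.44 s.

0.44 s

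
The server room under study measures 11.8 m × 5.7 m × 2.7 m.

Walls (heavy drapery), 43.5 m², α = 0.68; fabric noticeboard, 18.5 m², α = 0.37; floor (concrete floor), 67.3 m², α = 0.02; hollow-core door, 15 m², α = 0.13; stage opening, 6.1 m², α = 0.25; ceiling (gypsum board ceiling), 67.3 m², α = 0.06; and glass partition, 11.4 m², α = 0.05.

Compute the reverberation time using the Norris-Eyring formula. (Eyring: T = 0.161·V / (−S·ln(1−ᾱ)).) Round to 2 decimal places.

S = Σ Sᵢ = 229.1 m².
Absorption A = 43.5×0.68 + 18.5×0.37 + 67.3×0.02 + 15×0.13 + 6.1×0.25 + 67.3×0.06 + 11.4×0.05 = 45.854 sabins.
Mean coefficient ᾱ = A/S = 0.2001.
Eyring denominator: −S ln(1−ᾱ) = 51.151.
V = 11.8 × 5.7 × 2.7 = 181.602 m³.
RT60 = 0.161 × 181.602 / 51.151 = 0.57 s.

0.57 sec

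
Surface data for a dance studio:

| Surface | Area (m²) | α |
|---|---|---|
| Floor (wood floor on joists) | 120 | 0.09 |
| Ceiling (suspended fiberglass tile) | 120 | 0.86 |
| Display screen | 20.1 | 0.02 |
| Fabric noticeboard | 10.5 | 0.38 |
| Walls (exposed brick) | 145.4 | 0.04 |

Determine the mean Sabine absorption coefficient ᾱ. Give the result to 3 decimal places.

Total surface area S = 416.0 m².
Weighted sum Σ Sα = 124.208.
ᾱ = A/S = 0.299.

0.299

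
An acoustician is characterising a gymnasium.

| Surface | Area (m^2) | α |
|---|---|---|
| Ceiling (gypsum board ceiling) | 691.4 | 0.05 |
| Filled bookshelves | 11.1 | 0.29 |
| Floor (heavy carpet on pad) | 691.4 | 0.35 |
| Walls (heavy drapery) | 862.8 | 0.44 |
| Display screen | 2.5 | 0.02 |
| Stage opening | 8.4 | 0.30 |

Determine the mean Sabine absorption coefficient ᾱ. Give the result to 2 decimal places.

Total surface area S = 2267.6 m^2.
Σ(Sᵢαᵢ) = 691.4*0.05 + 11.1*0.29 + 691.4*0.35 + 862.8*0.44 + 2.5*0.02 + 8.4*0.30 = 661.981.
ᾱ = A/S = 0.29.

0.29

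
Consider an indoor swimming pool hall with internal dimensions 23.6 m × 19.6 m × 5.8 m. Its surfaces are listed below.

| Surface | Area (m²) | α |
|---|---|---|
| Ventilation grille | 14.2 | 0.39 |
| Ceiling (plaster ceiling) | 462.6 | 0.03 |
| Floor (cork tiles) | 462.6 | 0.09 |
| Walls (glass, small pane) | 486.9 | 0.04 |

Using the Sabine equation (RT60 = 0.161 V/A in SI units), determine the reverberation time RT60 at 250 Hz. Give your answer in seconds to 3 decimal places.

Equivalent absorption area: A = 14.2·0.39 + 462.6·0.03 + 462.6·0.09 + 486.9·0.04 = 80.526 m².
V = 23.6·19.6·5.8 = 2682.848 m³.
RT60 = 0.161 · V / A = 0.161 × 2682.848 / 80.526 = 5.364 s.

5.364 seconds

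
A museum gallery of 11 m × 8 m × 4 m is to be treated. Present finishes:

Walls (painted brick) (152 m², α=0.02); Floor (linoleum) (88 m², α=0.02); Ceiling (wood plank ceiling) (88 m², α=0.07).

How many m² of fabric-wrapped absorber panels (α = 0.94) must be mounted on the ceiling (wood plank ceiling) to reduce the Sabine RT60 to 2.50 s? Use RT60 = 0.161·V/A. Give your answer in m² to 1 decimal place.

13.5

Summing Sᵢαᵢ: 3.040 + 1.760 + 6.160 → A₁ = 10.960 sabins.
V = 352 m³. Target absorption A₂ = 0.161 × 352 / 2.50 = 22.669 sabins.
Absorption to add: 22.669 − 10.960 = 11.709 sabins.
Each m² of panel replacing the ceiling (wood plank ceiling) adds (0.94 − 0.07) = 0.87 sabins.
Panel area = 11.709 / 0.87 = 13.5 m².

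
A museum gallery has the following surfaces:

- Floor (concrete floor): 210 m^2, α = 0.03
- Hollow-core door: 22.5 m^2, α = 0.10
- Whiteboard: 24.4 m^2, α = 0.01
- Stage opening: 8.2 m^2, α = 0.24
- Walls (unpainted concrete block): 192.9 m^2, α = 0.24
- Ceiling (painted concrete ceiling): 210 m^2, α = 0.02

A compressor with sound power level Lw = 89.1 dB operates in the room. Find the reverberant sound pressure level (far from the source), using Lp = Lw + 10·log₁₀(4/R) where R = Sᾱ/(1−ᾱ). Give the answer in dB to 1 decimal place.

A = 61.258 sabins; S = 668.0 m^2.
ᾱ = 61.258/668.0 = 0.0917; R = Sᾱ/(1−ᾱ) = 61.258/(1−0.0917) = 67.442 m^2.
Lp = Lw + 10 log₁₀(4/R) = 89.1 -12.27 = 76.8 dB.

76.8 dB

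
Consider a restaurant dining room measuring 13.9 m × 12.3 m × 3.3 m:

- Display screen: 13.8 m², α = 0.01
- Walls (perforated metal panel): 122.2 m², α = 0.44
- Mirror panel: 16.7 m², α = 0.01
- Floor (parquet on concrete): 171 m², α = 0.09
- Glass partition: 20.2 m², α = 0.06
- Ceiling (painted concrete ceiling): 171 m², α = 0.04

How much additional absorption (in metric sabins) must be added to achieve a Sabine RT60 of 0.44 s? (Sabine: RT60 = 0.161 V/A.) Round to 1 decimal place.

Total absorption A₁ = 13.8×0.01 + 122.2×0.44 + 16.7×0.01 + 171×0.09 + 20.2×0.06 + 171×0.04
  = 0.138 + 53.768 + 0.167 + 15.390 + 1.212 + 6.840 = 77.515 m² sabins.
For T = 0.44 s, need A₂ = 0.161·V/T = 0.161·564.201/0.44 = 206.446 sabins.
Additional absorption ΔA = 206.446 − 77.515 = 128.9 sabins.

128.9 sabins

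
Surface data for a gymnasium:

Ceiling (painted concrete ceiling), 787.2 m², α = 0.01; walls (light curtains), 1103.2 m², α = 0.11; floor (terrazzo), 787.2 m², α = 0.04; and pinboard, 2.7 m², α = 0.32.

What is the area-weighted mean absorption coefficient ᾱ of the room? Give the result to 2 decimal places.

S = Σ Sᵢ = 787.2 + 1103.2 + 787.2 + 2.7 = 2680.3 m².
A = 787.2·0.01 + 1103.2·0.11 + 787.2·0.04 + 2.7·0.32 = 161.576 sabins.
ᾱ = 161.576 / 2680.3 = 0.06.

0.06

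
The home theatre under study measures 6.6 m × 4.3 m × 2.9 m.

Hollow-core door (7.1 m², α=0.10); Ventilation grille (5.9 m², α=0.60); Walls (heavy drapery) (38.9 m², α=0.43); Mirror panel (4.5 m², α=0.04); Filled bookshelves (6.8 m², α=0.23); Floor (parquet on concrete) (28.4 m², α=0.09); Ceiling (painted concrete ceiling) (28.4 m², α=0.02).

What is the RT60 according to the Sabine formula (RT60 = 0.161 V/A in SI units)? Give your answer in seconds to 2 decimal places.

0.51 sec

Summing Sᵢαᵢ: 0.710 + 3.540 + 16.727 + 0.180 + 1.564 + 2.556 + 0.568 → A = 25.845 sabins.
Volume V = 6.6 × 4.3 × 2.9 = 82.302 m³.
Sabine: RT60 = 0.161 × 82.302 / 25.845 = 0.51 s.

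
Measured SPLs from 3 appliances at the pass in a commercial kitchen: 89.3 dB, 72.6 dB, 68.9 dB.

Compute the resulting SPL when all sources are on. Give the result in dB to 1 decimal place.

89.4 dB

Sum in the linear (power) domain: Σ 10^(Lᵢ/10) = 10^(89.3/10) + 10^(72.6/10) + 10^(68.9/10) = 8.771e+08.
Back to dB: 10·log₁₀ Σ = 89.4 dB.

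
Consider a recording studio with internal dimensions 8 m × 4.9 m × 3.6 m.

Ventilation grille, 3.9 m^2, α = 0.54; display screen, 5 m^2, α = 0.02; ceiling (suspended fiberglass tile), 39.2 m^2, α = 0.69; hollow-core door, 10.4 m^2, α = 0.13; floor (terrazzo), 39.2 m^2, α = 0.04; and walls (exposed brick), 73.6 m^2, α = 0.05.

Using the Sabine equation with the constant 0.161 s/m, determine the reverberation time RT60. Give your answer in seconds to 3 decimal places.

Total absorption A = 3.9×0.54 + 5×0.02 + 39.2×0.69 + 10.4×0.13 + 39.2×0.04 + 73.6×0.05
  = 2.106 + 0.100 + 27.048 + 1.352 + 1.568 + 3.680 = 35.854 m^2 sabins.
Room volume: 141.12 m³.
Sabine: RT60 = 0.161 × 141.12 / 35.854 = 0.634 s.

0.634 seconds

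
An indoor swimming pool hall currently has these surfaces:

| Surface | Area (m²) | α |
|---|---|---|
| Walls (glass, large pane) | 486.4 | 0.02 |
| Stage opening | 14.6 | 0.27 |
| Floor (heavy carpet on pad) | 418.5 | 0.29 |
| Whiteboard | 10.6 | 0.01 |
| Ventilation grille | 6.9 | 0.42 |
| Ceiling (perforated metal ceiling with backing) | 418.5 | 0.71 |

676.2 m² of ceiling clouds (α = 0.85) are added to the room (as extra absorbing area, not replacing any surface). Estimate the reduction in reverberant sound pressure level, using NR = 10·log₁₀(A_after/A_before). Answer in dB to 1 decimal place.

3.7 dB

Equivalent absorption area: A_before = 486.4×0.02 + 14.6×0.27 + 418.5×0.29 + 10.6×0.01 + 6.9×0.42 + 418.5×0.71 = 435.174 m².
Treatment contributes 676.2·0.85 = 574.770 sabins.
New total A_after = 1009.944 sabins.
Reduction = 10 log₁₀(A_after/A_before) = 10 log₁₀(2.3208) = 3.7 dB.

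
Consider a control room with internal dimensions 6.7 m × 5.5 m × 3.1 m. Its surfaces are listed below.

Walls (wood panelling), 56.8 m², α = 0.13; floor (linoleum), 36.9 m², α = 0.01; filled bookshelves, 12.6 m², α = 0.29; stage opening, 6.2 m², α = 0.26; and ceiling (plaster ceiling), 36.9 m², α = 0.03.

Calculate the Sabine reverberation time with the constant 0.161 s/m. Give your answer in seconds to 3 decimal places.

1.302 sec

Summing Sᵢαᵢ: 7.384 + 0.369 + 3.654 + 1.612 + 1.107 → A = 14.126 sabins.
Volume V = 6.7 × 5.5 × 3.1 = 114.235 m³.
T = 0.161 V/A = 0.161·114.235/14.126 = 1.302 s.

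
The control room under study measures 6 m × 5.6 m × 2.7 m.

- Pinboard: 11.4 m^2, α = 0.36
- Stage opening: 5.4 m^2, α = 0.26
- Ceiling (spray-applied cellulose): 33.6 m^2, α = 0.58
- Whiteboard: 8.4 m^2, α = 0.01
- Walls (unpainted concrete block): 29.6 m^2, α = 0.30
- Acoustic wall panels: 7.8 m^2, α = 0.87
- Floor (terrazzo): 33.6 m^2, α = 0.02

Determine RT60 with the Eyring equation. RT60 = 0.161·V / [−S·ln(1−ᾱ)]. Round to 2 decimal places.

S = Σ Sᵢ = 129.8 m^2.
Absorption A = 11.4·0.36 + 5.4·0.26 + 33.6·0.58 + 8.4·0.01 + 29.6·0.30 + 7.8·0.87 + 33.6·0.02 = 41.418 sabins.
ᾱ = 41.418 / 129.8 = 0.3191.
Eyring denominator: −S ln(1−ᾱ) = 49.887.
V = 6 × 5.6 × 2.7 = 90.72 m³.
RT60 = 0.161 × 90.72 / 49.887 = 0.29 s.

0.29 s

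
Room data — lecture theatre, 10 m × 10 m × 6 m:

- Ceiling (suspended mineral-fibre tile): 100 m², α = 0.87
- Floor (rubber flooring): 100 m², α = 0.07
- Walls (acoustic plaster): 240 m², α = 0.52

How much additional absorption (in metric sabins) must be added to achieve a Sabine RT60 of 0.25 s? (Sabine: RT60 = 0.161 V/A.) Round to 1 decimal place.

167.6 sabins

A₁ = Σ Sᵢαᵢ = 100·0.87 + 100·0.07 + 240·0.52 = 218.800 sabins.
For T = 0.25 s, need A₂ = 0.161·V/T = 0.161·600/0.25 = 386.400 sabins.
Shortfall: 386.400 − 218.800 = 167.6 sabins.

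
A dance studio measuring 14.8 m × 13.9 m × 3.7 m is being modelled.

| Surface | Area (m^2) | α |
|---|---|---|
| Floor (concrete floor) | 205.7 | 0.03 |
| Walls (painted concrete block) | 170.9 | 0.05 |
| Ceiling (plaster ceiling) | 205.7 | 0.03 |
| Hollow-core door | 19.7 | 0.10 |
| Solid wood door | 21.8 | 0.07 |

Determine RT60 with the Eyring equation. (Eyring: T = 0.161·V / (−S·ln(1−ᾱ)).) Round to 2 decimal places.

4.93 seconds

S = Σ Sᵢ = 623.8 m^2.
Σ(Sᵢαᵢ) = 205.7·0.03 + 170.9·0.05 + 205.7·0.03 + 19.7·0.10 + 21.8·0.07 = 24.383.
Mean coefficient ᾱ = A/S = 0.0391.
−S·ln(1−ᾱ) = −623.8 × ln(1 − 0.0391) = 24.880.
V = 14.8 × 13.9 × 3.7 = 761.164 m³.
T = 0.161·V/[−S·ln(1−ᾱ)] = 0.161·761.164/24.880 = 4.93 s.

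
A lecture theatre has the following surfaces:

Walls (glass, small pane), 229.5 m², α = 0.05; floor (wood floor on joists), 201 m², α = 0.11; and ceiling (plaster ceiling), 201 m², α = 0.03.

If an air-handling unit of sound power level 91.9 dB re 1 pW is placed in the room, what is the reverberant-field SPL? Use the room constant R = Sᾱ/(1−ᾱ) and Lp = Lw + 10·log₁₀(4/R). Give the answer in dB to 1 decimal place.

81.7 dB

A = 39.615 sabins; S = 631.5 m².
ᾱ = 39.615/631.5 = 0.0627; R = Sᾱ/(1−ᾱ) = 39.615/(1−0.0627) = 42.265 m².
Lp = 91.9 + 10·log₁₀(4/42.265) = 91.9 + (-10.24) = 81.7 dB.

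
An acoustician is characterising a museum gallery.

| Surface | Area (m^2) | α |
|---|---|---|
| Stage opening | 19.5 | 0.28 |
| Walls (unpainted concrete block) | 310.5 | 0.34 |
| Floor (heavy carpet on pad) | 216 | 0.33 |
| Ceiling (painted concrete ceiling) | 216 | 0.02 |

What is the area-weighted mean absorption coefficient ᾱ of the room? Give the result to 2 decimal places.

S = Σ Sᵢ = 19.5 + 310.5 + 216 + 216 = 762.0 m^2.
A = 19.5×0.28 + 310.5×0.34 + 216×0.33 + 216×0.02 = 186.630 sabins.
ᾱ = A/S = 0.24.

0.24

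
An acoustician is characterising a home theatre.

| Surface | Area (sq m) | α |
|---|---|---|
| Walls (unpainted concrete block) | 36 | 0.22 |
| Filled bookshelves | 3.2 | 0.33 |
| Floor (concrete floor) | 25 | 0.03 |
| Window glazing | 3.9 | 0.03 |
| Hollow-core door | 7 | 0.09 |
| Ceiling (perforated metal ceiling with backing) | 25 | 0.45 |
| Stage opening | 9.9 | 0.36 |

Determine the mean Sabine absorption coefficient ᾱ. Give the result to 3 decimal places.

S = Σ Sᵢ = 36 + 3.2 + 25 + 3.9 + 7 + 25 + 9.9 = 110.0 sq m.
Σ(Sᵢαᵢ) = 36×0.22 + 3.2×0.33 + 25×0.03 + 3.9×0.03 + 7×0.09 + 25×0.45 + 9.9×0.36 = 25.287.
ᾱ = A/S = 0.230.

0.230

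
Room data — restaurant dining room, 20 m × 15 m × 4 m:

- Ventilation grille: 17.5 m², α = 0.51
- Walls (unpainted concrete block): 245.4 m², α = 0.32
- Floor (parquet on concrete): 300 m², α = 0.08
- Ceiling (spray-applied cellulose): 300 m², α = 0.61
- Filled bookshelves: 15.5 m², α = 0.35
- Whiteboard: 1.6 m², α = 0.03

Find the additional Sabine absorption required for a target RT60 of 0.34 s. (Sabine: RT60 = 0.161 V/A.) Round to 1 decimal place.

268.3 sabins

Equivalent absorption area: A₁ = 17.5*0.51 + 245.4*0.32 + 300*0.08 + 300*0.61 + 15.5*0.35 + 1.6*0.03 = 299.926 m².
Target A₂ = 0.161·1200/0.34 = 568.235 sabins (V = 1200 m³).
ΔA = A₂ − A₁ = 568.235 − 299.926 = 268.3 sabins.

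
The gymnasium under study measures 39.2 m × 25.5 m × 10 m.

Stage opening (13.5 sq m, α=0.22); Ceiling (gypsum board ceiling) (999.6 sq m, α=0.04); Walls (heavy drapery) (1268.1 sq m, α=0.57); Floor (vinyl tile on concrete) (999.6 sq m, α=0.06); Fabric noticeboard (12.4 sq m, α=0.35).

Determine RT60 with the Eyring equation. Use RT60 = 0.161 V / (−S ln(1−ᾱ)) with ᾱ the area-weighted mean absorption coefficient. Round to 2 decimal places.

1.68 s

Total surface area S = 13.5 + 999.6 + 1268.1 + 999.6 + 12.4 = 3293.2 sq m.
Absorption A = 13.5·0.22 + 999.6·0.04 + 1268.1·0.57 + 999.6·0.06 + 12.4·0.35 = 830.087 sabins.
Mean coefficient ᾱ = A/S = 0.2521.
Eyring denominator: −S ln(1−ᾱ) = 956.628.
V = 39.2 × 25.5 × 10 = 9996 m³.
RT60 = 0.161 × 9996 / 956.628 = 1.68 s.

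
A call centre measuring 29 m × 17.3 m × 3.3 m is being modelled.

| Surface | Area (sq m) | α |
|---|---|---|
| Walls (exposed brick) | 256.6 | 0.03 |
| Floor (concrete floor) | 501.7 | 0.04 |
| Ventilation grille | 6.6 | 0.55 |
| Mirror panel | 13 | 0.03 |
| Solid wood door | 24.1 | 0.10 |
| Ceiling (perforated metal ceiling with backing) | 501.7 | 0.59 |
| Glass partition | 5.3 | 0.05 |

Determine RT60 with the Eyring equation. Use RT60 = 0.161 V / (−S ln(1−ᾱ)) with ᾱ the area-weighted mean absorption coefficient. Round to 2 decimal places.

0.70 seconds

Total surface area S = 256.6 + 501.7 + 6.6 + 13 + 24.1 + 501.7 + 5.3 = 1309.0 sq m.
Absorption A = 256.6·0.03 + 501.7·0.04 + 6.6·0.55 + 13·0.03 + 24.1·0.10 + 501.7·0.59 + 5.3·0.05 = 330.464 sabins.
ᾱ = 330.464 / 1309.0 = 0.2525.
−S·ln(1−ᾱ) = −1309.0 × ln(1 − 0.2525) = 380.946.
V = 29 × 17.3 × 3.3 = 1655.61 m³.
T = 0.161·V/[−S·ln(1−ᾱ)] = 0.161·1655.61/380.946 = 0.70 s.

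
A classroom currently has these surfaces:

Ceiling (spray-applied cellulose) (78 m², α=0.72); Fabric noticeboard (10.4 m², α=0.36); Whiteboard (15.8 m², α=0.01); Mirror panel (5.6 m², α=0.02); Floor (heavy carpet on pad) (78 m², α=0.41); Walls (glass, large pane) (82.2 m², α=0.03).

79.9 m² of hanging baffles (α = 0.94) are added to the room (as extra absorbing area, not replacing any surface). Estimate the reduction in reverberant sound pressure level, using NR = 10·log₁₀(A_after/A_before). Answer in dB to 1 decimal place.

2.5 dB

A_before = Σ Sᵢαᵢ = 78*0.72 + 10.4*0.36 + 15.8*0.01 + 5.6*0.02 + 78*0.41 + 82.2*0.03 = 94.620 sabins.
Treatment contributes 79.9·0.94 = 75.106 sabins.
New total A_after = 169.726 sabins.
NR = 10·log₁₀(169.726/94.620) = 2.5 dB.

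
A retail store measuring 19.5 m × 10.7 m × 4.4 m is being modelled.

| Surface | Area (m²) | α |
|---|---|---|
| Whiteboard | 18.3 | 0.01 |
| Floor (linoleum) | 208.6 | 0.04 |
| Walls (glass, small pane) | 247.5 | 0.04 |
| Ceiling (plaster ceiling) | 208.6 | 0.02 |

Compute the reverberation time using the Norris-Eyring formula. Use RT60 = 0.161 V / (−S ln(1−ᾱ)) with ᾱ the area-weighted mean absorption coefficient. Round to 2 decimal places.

6.43 s

Total surface area S = 18.3 + 208.6 + 247.5 + 208.6 = 683.0 m².
Σ(Sᵢαᵢ) = 18.3·0.01 + 208.6·0.04 + 247.5·0.04 + 208.6·0.02 = 22.599.
ᾱ = 22.599 / 683.0 = 0.0331.
Eyring denominator: −S ln(1−ᾱ) = 22.990.
V = 19.5 × 10.7 × 4.4 = 918.06 m³.
RT60 = 0.161 × 918.06 / 22.990 = 6.43 s.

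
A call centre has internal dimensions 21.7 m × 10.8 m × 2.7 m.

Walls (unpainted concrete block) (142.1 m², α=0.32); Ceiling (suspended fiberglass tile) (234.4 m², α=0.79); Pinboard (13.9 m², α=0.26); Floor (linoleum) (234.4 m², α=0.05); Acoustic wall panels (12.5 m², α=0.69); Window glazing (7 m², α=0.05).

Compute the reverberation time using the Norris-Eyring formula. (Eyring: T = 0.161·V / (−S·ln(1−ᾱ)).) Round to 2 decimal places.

Total surface area S = 142.1 + 234.4 + 13.9 + 234.4 + 12.5 + 7 = 644.3 m².
Absorption A = 142.1×0.32 + 234.4×0.79 + 13.9×0.26 + 234.4×0.05 + 12.5×0.69 + 7×0.05 = 254.957 sabins.
ᾱ = 254.957 / 644.3 = 0.3957.
−S·ln(1−ᾱ) = −644.3 × ln(1 − 0.3957) = 324.524.
V = 21.7 × 10.8 × 2.7 = 632.772 m³.
T = 0.161·V/[−S·ln(1−ᾱ)] = 0.161·632.772/324.524 = 0.31 s.

0.31 sec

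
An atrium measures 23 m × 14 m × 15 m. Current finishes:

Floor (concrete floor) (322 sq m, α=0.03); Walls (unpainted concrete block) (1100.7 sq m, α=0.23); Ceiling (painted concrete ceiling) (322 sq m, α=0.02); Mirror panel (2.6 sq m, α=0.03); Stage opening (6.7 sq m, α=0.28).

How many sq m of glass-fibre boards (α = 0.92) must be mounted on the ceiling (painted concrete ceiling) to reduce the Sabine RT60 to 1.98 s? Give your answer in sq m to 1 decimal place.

A₁ = Σ Sᵢαᵢ = 322·0.03 + 1100.7·0.23 + 322·0.02 + 2.6·0.03 + 6.7·0.28 = 271.215 sabins.
Required A₂ = 0.161·4830/1.98 = 392.742 sabins.
ΔA needed = 392.742 − 271.215 = 121.527 sabins.
Net gain per sq m: Δα = 0.92 − 0.02 = 0.90.
Panel area = 121.527 / 0.90 = 135.0 sq m.

135.0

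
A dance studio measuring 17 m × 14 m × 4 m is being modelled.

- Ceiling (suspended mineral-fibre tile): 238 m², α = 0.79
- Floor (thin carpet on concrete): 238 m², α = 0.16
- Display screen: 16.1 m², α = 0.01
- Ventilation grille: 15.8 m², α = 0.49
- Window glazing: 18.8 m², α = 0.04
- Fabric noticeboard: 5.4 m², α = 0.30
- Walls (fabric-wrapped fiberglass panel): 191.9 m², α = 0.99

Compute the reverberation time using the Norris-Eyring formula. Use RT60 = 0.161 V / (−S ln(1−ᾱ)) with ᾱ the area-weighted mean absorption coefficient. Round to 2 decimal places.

0.24 sec

Total surface area S = 238 + 238 + 16.1 + 15.8 + 18.8 + 5.4 + 191.9 = 724.0 m².
Absorption A = 238·0.79 + 238·0.16 + 16.1·0.01 + 15.8·0.49 + 18.8·0.04 + 5.4·0.30 + 191.9·0.99 = 426.356 sabins.
ᾱ = 426.356 / 724.0 = 0.5889.
Eyring denominator: −S ln(1−ᾱ) = 643.577.
V = 17 × 14 × 4 = 952 m³.
T = 0.161·V/[−S·ln(1−ᾱ)] = 0.161·952/643.577 = 0.24 s.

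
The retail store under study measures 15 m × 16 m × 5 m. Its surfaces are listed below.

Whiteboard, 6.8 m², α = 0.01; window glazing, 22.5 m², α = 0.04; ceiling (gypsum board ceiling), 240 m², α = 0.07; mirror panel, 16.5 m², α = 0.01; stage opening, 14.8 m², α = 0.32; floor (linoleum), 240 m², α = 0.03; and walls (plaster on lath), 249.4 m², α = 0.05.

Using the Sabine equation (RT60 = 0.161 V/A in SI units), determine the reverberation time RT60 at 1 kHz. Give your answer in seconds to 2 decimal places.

Summing Sᵢαᵢ: 0.068 + 0.900 + 16.800 + 0.165 + 4.736 + 7.200 + 12.470 → A = 42.339 sabins.
Room volume: 1200 m³.
RT60 = 0.161 · V / A = 0.161 × 1200 / 42.339 = 4.56 s.

4.56 seconds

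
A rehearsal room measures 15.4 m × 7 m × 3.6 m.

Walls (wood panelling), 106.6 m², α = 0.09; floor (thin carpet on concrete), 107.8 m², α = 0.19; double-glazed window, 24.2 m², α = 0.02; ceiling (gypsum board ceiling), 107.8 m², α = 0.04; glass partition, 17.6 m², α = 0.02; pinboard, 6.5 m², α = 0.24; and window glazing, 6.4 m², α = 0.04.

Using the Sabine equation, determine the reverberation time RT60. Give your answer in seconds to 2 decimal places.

1.69 sec

A = Σ Sᵢαᵢ = 106.6×0.09 + 107.8×0.19 + 24.2×0.02 + 107.8×0.04 + 17.6×0.02 + 6.5×0.24 + 6.4×0.04 = 37.040 sabins.
V = 15.4·7·3.6 = 388.08 m³.
T = 0.161 V/A = 0.161·388.08/37.040 = 1.69 s.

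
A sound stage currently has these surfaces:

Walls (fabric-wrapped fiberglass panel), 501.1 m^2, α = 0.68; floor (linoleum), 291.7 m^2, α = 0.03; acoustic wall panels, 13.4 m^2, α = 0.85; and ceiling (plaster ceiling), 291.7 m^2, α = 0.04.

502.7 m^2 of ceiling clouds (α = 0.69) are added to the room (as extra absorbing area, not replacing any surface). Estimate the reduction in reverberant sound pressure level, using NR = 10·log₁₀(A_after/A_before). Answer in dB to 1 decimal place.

2.9 dB

Total absorption A_before = 501.1*0.68 + 291.7*0.03 + 13.4*0.85 + 291.7*0.04
  = 340.748 + 8.751 + 11.390 + 11.668 = 372.557 m^2 sabins.
Added absorption = 502.7 × 0.69 = 346.863 sabins.
A_after = 372.557 + 346.863 = 719.420 sabins.
Reduction = 10 log₁₀(A_after/A_before) = 10 log₁₀(1.9310) = 2.9 dB.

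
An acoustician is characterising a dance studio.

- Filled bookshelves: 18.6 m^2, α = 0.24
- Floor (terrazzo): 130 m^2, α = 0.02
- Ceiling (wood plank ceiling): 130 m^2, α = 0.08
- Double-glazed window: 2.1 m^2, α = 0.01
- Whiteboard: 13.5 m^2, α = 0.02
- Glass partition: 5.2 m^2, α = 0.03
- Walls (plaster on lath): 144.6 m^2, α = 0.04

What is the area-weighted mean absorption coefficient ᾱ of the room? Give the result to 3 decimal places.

S = Σ Sᵢ = 18.6 + 130 + 130 + 2.1 + 13.5 + 5.2 + 144.6 = 444.0 m^2.
Σ(Sᵢαᵢ) = 18.6·0.24 + 130·0.02 + 130·0.08 + 2.1·0.01 + 13.5·0.02 + 5.2·0.03 + 144.6·0.04 = 23.695.
ᾱ = 23.695 / 444.0 = 0.053.

0.053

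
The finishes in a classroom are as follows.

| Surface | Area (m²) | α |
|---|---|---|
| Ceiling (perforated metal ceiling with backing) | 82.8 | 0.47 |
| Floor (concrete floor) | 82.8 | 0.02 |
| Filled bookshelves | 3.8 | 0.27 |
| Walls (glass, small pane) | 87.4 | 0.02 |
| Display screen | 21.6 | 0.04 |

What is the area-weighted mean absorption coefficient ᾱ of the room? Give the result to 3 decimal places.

S = Σ Sᵢ = 82.8 + 82.8 + 3.8 + 87.4 + 21.6 = 278.4 m².
A = 82.8×0.47 + 82.8×0.02 + 3.8×0.27 + 87.4×0.02 + 21.6×0.04 = 44.210 sabins.
ᾱ = A/S = 0.159.

0.159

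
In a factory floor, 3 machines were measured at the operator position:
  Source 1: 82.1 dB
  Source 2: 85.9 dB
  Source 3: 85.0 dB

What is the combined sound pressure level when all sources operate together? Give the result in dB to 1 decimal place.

Converting to relative power and adding: 10^(82.1/10) + 10^(85.9/10) + 10^(85.0/10) = 8.675e+08.
L_total = 10·log₁₀(8.675e+08) = 89.4 dB.

89.4 dB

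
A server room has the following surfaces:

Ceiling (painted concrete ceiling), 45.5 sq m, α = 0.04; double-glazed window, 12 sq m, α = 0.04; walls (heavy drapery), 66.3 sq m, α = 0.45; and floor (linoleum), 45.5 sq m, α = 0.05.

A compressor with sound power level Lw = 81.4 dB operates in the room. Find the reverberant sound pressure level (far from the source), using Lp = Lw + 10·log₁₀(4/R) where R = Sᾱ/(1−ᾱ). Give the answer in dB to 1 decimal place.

71.1 dB

A = 34.410 sabins; S = 169.3 sq m.
ᾱ = 34.410/169.3 = 0.2032; R = Sᾱ/(1−ᾱ) = 34.410/(1−0.2032) = 43.185 sq m.
Lp = Lw + 10 log₁₀(4/R) = 81.4 -10.33 = 71.1 dB.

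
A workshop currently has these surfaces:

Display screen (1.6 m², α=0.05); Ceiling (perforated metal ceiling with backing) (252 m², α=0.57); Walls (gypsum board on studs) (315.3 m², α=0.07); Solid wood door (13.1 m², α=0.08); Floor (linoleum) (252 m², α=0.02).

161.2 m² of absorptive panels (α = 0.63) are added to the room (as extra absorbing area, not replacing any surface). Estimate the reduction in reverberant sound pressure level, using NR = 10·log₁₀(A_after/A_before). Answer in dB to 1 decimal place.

A_before = Σ Sᵢαᵢ = 1.6*0.05 + 252*0.57 + 315.3*0.07 + 13.1*0.08 + 252*0.02 = 171.879 sabins.
Treatment contributes 161.2·0.63 = 101.556 sabins.
A_after = 171.879 + 101.556 = 273.435 sabins.
Reduction = 10 log₁₀(A_after/A_before) = 10 log₁₀(1.5909) = 2.0 dB.

2.0 dB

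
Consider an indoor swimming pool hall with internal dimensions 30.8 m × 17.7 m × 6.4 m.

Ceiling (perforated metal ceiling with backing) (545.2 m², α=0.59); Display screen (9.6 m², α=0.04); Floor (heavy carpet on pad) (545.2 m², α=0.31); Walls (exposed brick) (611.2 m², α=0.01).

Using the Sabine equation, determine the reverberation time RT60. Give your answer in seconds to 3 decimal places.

1.130 s

Total absorption A = 545.2×0.59 + 9.6×0.04 + 545.2×0.31 + 611.2×0.01
  = 321.668 + 0.384 + 169.012 + 6.112 = 497.176 m² sabins.
V = 30.8·17.7·6.4 = 3489.024 m³.
Sabine: RT60 = 0.161 × 3489.024 / 497.176 = 1.130 s.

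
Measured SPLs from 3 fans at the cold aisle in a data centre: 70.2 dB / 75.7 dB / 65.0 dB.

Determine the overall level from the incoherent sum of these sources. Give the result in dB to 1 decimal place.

77.1 dB

Converting to relative power and adding: 10^(70.2/10) + 10^(75.7/10) + 10^(65.0/10) = 5.079e+07.
Combined level = 10 log₁₀(5.079e+07) = 77.1 dB.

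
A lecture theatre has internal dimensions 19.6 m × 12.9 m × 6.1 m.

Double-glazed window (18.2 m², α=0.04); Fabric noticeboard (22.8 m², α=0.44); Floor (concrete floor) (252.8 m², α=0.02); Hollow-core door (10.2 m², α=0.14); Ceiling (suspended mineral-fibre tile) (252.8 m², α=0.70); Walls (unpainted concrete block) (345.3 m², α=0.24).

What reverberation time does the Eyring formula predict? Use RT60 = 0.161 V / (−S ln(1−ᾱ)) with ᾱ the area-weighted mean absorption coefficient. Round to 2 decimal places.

0.75 seconds

Total surface area S = 18.2 + 22.8 + 252.8 + 10.2 + 252.8 + 345.3 = 902.1 m².
Σ(Sᵢαᵢ) = 18.2·0.04 + 22.8·0.44 + 252.8·0.02 + 10.2·0.14 + 252.8·0.70 + 345.3·0.24 = 277.076.
Mean coefficient ᾱ = A/S = 0.3071.
Eyring denominator: −S ln(1−ᾱ) = 330.953.
V = 19.6 × 12.9 × 6.1 = 1542.324 m³.
T = 0.161·V/[−S·ln(1−ᾱ)] = 0.161·1542.324/330.953 = 0.75 s.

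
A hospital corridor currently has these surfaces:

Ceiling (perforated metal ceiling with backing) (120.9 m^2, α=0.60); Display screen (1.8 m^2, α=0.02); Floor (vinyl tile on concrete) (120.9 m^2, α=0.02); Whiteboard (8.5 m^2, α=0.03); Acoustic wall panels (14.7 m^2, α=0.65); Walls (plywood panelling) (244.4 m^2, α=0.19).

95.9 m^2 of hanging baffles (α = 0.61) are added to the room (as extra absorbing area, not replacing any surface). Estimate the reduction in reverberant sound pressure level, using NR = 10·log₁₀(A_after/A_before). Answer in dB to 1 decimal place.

1.6 dB

Equivalent absorption area: A_before = 120.9*0.60 + 1.8*0.02 + 120.9*0.02 + 8.5*0.03 + 14.7*0.65 + 244.4*0.19 = 131.240 m^2.
Added absorption = 95.9 × 0.61 = 58.499 sabins.
New total A_after = 189.739 sabins.
Reduction = 10 log₁₀(A_after/A_before) = 10 log₁₀(1.4457) = 1.6 dB.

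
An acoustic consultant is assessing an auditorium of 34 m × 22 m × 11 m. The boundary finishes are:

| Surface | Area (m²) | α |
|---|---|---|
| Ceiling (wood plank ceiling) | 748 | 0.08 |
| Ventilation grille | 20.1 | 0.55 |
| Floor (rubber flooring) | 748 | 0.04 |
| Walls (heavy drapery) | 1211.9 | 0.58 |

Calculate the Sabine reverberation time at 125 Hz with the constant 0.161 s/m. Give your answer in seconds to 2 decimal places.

1.65 seconds

Total absorption A = 748·0.08 + 20.1·0.55 + 748·0.04 + 1211.9·0.58
  = 59.840 + 11.055 + 29.920 + 702.902 = 803.717 m² sabins.
Room volume: 8228 m³.
RT60 = 0.161 · V / A = 0.161 × 8228 / 803.717 = 1.65 s.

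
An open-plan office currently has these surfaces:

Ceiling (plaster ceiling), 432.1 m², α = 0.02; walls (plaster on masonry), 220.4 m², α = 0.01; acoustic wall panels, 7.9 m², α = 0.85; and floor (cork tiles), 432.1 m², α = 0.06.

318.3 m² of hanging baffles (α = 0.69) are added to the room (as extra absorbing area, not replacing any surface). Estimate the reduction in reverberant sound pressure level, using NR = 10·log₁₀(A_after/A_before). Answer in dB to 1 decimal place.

Equivalent absorption area: A_before = 432.1*0.02 + 220.4*0.01 + 7.9*0.85 + 432.1*0.06 = 43.487 m².
Treatment contributes 318.3·0.69 = 219.627 sabins.
New total A_after = 263.114 sabins.
NR = 10·log₁₀(263.114/43.487) = 7.8 dB.

7.8 dB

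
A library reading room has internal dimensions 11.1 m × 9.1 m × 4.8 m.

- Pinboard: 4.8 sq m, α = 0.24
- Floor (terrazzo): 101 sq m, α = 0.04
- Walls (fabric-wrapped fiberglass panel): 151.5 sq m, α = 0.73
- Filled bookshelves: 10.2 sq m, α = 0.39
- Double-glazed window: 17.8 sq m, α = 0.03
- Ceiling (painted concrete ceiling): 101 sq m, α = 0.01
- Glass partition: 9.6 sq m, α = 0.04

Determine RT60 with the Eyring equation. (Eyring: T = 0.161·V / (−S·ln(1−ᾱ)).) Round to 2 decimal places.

0.54 sec

Total surface area S = 4.8 + 101 + 151.5 + 10.2 + 17.8 + 101 + 9.6 = 395.9 sq m.
Σ(Sᵢαᵢ) = 4.8×0.24 + 101×0.04 + 151.5×0.73 + 10.2×0.39 + 17.8×0.03 + 101×0.01 + 9.6×0.04 = 121.693.
Mean coefficient ᾱ = A/S = 0.3074.
Eyring denominator: −S ln(1−ᾱ) = 145.415.
V = 11.1 × 9.1 × 4.8 = 484.848 m³.
RT60 = 0.161 × 484.848 / 145.415 = 0.54 s.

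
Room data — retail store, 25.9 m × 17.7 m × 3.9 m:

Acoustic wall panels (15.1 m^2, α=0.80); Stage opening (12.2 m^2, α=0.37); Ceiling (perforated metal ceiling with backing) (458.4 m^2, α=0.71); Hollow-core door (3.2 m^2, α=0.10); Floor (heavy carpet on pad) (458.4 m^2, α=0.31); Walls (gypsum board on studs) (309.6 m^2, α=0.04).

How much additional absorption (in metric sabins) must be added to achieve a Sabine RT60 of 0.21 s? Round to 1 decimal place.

873.8 sabins

Equivalent absorption area: A₁ = 15.1·0.80 + 12.2·0.37 + 458.4·0.71 + 3.2·0.10 + 458.4·0.31 + 309.6·0.04 = 496.866 m^2.
For T = 0.21 s, need A₂ = 0.161·V/T = 0.161·1787.877/0.21 = 1370.706 sabins.
Shortfall: 1370.706 − 496.866 = 873.8 sabins.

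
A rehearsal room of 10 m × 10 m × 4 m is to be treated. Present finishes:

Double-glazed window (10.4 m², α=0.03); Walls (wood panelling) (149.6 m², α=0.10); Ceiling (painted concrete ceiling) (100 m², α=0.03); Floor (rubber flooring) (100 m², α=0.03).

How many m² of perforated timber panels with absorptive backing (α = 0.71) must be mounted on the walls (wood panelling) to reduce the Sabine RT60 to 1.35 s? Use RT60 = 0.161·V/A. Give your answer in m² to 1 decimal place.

43.3

A₁ = Σ Sᵢαᵢ = 10.4*0.03 + 149.6*0.10 + 100*0.03 + 100*0.03 = 21.272 sabins.
V = 400 m³. Target absorption A₂ = 0.161 × 400 / 1.35 = 47.704 sabins.
ΔA needed = 47.704 − 21.272 = 26.432 sabins.
Each m² of panel replacing the walls (wood panelling) adds (0.71 − 0.10) = 0.61 sabins.
Area = ΔA/Δα = 26.432/0.61 = 43.3 m².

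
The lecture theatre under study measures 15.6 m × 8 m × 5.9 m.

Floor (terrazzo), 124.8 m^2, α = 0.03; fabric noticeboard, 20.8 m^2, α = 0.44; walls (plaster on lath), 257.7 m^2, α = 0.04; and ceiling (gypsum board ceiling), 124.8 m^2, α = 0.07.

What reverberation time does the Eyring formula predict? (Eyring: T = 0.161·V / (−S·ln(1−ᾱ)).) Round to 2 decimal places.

3.60 sec

S = Σ Sᵢ = 528.1 m^2.
Absorption A = 124.8·0.03 + 20.8·0.44 + 257.7·0.04 + 124.8·0.07 = 31.940 sabins.
Mean coefficient ᾱ = A/S = 0.0605.
Eyring denominator: −S ln(1−ᾱ) = 32.957.
V = 15.6 × 8 × 5.9 = 736.32 m³.
RT60 = 0.161 × 736.32 / 32.957 = 3.60 s.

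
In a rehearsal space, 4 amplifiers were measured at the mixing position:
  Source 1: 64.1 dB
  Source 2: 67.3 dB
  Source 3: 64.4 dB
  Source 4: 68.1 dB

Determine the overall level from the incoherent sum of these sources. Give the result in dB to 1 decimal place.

Converting to relative power and adding: 10^(64.1/10) + 10^(67.3/10) + 10^(64.4/10) + 10^(68.1/10) = 1.715e+07.
L_total = 10·log₁₀(1.715e+07) = 72.3 dB.

72.3 dB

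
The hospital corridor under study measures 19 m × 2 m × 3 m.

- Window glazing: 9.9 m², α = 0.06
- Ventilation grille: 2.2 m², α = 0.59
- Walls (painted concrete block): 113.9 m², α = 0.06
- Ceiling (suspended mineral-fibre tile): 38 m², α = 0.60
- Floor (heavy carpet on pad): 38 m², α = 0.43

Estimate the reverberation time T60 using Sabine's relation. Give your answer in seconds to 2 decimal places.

0.38 s

Summing Sᵢαᵢ: 0.594 + 1.298 + 6.834 + 22.800 + 16.340 → A = 47.866 sabins.
V = 19·2·3 = 114 m³.
Sabine: RT60 = 0.161 × 114 / 47.866 = 0.38 s.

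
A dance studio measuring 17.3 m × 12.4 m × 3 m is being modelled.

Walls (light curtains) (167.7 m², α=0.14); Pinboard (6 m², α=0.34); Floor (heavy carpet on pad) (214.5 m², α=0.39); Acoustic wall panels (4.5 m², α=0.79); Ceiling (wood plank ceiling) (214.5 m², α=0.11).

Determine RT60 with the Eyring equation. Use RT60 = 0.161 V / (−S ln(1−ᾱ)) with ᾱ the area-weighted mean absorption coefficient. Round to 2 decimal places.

S = Σ Sᵢ = 607.2 m².
Absorption A = 167.7·0.14 + 6·0.34 + 214.5·0.39 + 4.5·0.79 + 214.5·0.11 = 136.323 sabins.
Mean coefficient ᾱ = A/S = 0.2245.
Eyring denominator: −S ln(1−ᾱ) = 154.379.
V = 17.3 × 12.4 × 3 = 643.56 m³.
T = 0.161·V/[−S·ln(1−ᾱ)] = 0.161·643.56/154.379 = 0.67 s.

0.67 s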